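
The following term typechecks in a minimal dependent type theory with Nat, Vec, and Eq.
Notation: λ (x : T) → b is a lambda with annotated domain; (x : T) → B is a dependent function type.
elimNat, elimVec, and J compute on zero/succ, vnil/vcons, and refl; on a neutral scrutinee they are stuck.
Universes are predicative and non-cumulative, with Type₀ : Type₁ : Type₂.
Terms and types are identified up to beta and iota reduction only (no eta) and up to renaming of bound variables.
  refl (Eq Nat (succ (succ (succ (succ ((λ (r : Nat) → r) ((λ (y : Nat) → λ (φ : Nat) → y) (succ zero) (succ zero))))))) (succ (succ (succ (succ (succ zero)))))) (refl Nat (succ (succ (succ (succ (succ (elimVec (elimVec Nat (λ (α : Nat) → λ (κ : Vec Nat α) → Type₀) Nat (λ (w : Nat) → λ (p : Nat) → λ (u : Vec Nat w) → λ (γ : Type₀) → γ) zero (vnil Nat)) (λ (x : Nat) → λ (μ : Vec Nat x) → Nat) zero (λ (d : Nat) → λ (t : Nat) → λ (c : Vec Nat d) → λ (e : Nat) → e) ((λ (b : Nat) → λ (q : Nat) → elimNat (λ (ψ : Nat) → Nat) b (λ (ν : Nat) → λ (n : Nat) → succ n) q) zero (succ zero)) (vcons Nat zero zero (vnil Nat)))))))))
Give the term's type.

type:
  Eq (Eq Nat (succ (succ (succ (succ (succ zero))))) (succ (succ (succ (succ (succ zero)))))) (refl Nat (succ (succ (succ (succ (succ zero)))))) (refl Nat (succ (succ (succ (succ (succ zero))))))


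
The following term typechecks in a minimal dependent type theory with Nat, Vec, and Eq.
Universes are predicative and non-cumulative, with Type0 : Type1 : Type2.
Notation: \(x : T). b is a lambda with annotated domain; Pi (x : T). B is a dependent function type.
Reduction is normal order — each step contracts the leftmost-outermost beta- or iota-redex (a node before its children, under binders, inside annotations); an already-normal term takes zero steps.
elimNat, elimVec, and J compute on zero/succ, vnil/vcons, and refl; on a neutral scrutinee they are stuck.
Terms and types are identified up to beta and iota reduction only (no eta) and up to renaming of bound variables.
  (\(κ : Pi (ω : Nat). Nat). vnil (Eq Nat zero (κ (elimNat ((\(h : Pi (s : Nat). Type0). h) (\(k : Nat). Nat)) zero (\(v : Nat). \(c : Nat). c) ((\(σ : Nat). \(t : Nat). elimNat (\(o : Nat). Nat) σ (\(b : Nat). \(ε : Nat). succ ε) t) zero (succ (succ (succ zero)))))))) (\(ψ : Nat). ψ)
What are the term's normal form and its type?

normal form:
  vnil (Eq Nat zero zero)
the term's type:
  Vec (Eq Nat zero zero) zero


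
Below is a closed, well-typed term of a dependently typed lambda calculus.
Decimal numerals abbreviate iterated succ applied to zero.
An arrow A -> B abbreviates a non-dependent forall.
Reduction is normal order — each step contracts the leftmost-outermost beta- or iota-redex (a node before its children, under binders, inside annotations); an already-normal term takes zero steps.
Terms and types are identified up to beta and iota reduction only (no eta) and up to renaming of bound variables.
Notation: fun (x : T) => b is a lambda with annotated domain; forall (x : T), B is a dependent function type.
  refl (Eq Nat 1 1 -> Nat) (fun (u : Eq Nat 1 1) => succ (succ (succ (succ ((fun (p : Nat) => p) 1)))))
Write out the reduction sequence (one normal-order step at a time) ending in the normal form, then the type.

normal-order reduction sequence:
  refl (Eq Nat 1 1 -> Nat) (fun (u : Eq Nat 1 1) => succ (succ (succ (succ ((fun (p : Nat) => p) 1)))))
  ~> refl (Eq Nat 1 1 -> Nat) (fun (u : Eq Nat 1 1) => 5)
the term's type:
  Eq (Eq Nat 1 1 -> Nat) (fun (u : Eq Nat 1 1) => 5) (fun (p : Eq Nat 1 1) => 5)


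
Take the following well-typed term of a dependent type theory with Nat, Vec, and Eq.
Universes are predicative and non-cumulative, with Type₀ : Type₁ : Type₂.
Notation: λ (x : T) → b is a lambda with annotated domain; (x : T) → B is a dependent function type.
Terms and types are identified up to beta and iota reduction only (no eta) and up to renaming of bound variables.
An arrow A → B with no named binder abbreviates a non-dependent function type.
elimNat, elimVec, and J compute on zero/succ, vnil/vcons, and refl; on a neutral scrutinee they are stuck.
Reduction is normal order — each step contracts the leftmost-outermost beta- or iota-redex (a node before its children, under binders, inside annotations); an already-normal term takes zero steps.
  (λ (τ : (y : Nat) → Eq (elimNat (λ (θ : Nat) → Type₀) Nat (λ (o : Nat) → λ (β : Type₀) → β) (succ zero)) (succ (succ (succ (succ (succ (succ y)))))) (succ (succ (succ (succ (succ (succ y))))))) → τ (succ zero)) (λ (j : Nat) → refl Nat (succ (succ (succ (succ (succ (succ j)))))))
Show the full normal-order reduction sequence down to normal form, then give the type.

normal-order reduction sequence:
  (λ (τ : (y : Nat) → Eq (elimNat (λ (θ : Nat) → Type₀) Nat (λ (o : Nat) → λ (β : Type₀) → β) (succ zero)) (succ (succ (succ (succ (succ (succ y)))))) (succ (succ (succ (succ (succ (succ y))))))) → τ (succ zero)) (λ (j : Nat) → refl Nat (succ (succ (succ (succ (succ (succ j)))))))
  ~> (λ (τ : Nat) → refl Nat (succ (succ (succ (succ (succ (succ τ))))))) (succ zero)
  ~> refl Nat (succ (succ (succ (succ (succ (succ (succ zero)))))))
the term's type:
  Eq Nat (succ (succ (succ (succ (succ (succ (succ zero))))))) (succ (succ (succ (succ (succ (succ (succ zero)))))))


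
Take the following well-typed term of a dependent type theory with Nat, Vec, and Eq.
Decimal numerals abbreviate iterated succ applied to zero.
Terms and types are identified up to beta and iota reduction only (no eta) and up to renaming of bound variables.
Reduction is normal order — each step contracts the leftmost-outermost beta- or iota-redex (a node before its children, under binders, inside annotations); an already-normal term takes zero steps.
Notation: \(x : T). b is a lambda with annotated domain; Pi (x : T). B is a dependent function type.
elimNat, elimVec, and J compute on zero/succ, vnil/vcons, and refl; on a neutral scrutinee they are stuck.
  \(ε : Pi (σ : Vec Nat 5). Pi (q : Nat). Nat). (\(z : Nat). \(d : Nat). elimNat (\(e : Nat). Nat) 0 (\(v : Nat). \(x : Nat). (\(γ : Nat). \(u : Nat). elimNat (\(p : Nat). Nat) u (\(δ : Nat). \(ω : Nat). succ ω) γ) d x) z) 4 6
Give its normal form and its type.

reduced normal form:
  \(ε : Pi (σ : Vec Nat 5). Pi (q : Nat). Nat). 24
inferred type:
  Pi (ε : Pi (σ : Vec Nat 5). Pi (q : Nat). Nat). Nat


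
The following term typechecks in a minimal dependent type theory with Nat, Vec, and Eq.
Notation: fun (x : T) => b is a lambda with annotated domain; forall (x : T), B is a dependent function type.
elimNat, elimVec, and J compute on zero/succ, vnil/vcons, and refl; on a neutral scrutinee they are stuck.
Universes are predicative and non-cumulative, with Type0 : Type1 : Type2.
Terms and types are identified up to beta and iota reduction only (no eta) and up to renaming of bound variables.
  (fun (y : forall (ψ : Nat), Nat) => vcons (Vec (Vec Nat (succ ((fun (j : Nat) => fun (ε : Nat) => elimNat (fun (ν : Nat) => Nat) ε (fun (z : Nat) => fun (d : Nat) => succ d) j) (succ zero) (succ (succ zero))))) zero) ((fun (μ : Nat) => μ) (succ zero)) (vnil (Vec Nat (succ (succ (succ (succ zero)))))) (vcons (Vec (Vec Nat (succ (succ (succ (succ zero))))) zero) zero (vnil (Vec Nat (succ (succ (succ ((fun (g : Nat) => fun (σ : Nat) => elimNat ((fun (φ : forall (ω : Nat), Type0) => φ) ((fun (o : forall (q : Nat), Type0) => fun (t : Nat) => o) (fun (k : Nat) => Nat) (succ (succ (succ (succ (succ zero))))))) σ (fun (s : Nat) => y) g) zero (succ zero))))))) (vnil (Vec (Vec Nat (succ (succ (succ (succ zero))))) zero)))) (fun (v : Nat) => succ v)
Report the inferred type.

inferred type:
  Vec (Vec (Vec Nat (succ (succ (succ (succ zero))))) zero) (succ (succ zero))


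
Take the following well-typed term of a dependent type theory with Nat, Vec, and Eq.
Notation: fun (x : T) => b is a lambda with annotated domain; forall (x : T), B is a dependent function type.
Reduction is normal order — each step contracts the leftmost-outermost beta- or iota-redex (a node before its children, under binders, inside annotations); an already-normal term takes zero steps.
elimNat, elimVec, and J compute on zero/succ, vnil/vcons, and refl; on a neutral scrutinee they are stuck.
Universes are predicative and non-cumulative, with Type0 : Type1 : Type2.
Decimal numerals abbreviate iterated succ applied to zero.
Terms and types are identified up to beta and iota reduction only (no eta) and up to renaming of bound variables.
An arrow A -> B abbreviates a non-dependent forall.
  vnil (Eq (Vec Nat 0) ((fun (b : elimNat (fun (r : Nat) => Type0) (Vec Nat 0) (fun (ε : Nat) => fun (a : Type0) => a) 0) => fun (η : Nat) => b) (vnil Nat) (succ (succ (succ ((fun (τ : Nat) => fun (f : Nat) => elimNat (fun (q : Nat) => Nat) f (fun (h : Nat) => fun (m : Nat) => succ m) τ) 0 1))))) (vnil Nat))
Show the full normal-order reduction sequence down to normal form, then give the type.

normal-order reduction sequence:
  vnil (Eq (Vec Nat 0) ((fun (b : elimNat (fun (r : Nat) => Type0) (Vec Nat 0) (fun (ε : Nat) => fun (a : Type0) => a) 0) => fun (η : Nat) => b) (vnil Nat) (succ (succ (succ ((fun (τ : Nat) => fun (f : Nat) => elimNat (fun (q : Nat) => Nat) f (fun (h : Nat) => fun (m : Nat) => succ m) τ) 0 1))))) (vnil Nat))
  ~> vnil (Eq (Vec Nat 0) ((fun (b : Nat) => vnil Nat) (succ (succ (succ ((fun (r : Nat) => fun (ε : Nat) => elimNat (fun (a : Nat) => Nat) ε (fun (η : Nat) => fun (τ : Nat) => succ τ) r) 0 1))))) (vnil Nat))
  ~> vnil (Eq (Vec Nat 0) (vnil Nat) (vnil Nat))
inferred type:
  Vec (Eq (Vec Nat 0) (vnil Nat) (vnil Nat)) 0


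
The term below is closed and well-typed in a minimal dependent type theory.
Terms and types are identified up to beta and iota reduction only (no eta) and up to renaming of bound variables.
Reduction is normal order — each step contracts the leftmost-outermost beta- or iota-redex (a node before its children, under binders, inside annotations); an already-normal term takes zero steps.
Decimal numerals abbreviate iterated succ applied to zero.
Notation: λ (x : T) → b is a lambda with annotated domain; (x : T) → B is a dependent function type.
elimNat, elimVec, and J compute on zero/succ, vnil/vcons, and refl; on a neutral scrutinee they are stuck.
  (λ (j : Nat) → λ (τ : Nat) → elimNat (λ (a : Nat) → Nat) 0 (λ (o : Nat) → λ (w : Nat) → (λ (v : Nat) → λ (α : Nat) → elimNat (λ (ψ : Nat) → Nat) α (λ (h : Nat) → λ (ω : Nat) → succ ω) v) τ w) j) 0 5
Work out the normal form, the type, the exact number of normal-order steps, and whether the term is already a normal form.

resulting normal form:
  0
type:
  Nat
normal-order step count: 3
term was already normal: no
first redex: a beta-redex


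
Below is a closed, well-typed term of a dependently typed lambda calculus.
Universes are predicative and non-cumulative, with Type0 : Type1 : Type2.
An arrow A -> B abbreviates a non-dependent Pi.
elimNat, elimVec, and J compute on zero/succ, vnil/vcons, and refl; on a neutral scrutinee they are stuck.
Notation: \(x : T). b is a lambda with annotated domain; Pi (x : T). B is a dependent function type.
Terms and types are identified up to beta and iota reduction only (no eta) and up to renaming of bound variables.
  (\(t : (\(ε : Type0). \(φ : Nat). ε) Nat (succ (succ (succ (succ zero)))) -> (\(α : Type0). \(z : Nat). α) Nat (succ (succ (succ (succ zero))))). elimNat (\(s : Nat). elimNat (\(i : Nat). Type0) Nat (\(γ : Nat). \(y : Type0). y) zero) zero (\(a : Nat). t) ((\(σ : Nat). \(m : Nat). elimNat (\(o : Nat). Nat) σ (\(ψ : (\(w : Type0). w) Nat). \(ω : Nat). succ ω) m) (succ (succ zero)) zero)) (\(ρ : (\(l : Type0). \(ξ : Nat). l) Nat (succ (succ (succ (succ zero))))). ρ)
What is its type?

the term's type:
  Nat


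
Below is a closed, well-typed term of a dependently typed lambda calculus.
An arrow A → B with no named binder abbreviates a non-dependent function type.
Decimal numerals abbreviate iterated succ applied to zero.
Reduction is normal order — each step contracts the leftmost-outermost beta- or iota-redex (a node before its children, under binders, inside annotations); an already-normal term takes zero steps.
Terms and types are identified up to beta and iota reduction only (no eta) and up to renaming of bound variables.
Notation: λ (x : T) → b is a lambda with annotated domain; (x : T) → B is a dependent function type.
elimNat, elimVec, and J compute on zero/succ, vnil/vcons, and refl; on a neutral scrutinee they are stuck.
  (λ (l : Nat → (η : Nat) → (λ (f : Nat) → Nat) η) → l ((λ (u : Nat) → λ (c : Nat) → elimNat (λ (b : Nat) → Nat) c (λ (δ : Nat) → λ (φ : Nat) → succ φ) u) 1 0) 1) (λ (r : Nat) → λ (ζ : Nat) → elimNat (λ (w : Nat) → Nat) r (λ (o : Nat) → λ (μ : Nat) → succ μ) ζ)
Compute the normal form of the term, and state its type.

resulting normal form:
  2
the term's type:
  Nat
observation: the leftmost-outermost redex is a beta-redex, and normalization takes 13 steps.


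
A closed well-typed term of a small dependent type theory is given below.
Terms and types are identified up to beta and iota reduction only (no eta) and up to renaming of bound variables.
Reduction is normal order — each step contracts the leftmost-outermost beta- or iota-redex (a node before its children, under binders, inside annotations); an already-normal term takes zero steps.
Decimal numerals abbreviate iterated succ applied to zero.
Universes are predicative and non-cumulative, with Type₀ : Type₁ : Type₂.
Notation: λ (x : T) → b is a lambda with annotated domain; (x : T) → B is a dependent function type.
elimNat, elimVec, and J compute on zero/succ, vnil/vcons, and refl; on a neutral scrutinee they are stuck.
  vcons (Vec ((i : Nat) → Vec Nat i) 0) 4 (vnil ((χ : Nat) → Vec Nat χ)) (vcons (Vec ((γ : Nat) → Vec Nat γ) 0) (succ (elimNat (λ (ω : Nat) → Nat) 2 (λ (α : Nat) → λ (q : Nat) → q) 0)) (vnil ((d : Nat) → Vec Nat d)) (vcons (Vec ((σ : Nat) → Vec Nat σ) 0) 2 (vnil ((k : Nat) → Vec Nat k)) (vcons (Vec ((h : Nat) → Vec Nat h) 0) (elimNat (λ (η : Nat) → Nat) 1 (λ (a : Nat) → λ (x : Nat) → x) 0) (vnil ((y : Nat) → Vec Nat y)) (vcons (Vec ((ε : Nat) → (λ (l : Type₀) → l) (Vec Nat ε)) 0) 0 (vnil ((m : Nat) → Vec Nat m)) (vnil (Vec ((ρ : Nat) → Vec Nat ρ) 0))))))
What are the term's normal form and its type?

reduced normal form:
  vcons (Vec ((i : Nat) → Vec Nat i) 0) 4 (vnil ((χ : Nat) → Vec Nat χ)) (vcons (Vec ((γ : Nat) → Vec Nat γ) 0) 3 (vnil ((ω : Nat) → Vec Nat ω)) (vcons (Vec ((α : Nat) → Vec Nat α) 0) 2 (vnil ((q : Nat) → Vec Nat q)) (vcons (Vec ((d : Nat) → Vec Nat d) 0) 1 (vnil ((σ : Nat) → Vec Nat σ)) (vcons (Vec ((k : Nat) → Vec Nat k) 0) 0 (vnil ((h : Nat) → Vec Nat h)) (vnil (Vec ((η : Nat) → Vec Nat η) 0))))))
inferred type:
  Vec (Vec ((i : Nat) → Vec Nat i) 0) 5
observation: the term reaches its normal form after 3 normal-order steps.


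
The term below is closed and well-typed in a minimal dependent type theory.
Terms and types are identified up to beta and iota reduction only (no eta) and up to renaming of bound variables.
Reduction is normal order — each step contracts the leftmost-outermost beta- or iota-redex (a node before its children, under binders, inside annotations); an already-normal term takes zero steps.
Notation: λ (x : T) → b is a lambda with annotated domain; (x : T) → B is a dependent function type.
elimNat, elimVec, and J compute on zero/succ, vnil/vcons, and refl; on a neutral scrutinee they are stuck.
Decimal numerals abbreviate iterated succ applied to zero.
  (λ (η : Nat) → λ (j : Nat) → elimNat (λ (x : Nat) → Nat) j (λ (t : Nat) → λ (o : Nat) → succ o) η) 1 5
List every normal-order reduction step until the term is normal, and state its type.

reduction (normal order):
  (λ (η : Nat) → λ (j : Nat) → elimNat (λ (x : Nat) → Nat) j (λ (t : Nat) → λ (o : Nat) → succ o) η) 1 5
  ~> (λ (η : Nat) → elimNat (λ (j : Nat) → Nat) η (λ (x : Nat) → λ (t : Nat) → succ t) 1) 5
  ~> elimNat (λ (η : Nat) → Nat) 5 (λ (j : Nat) → λ (x : Nat) → succ x) 1
  ~> (λ (η : Nat) → λ (j : Nat) → succ j) 0 (elimNat (λ (x : Nat) → Nat) 5 (λ (t : Nat) → λ (o : Nat) → succ o) 0)
  ~> (λ (η : Nat) → succ η) (elimNat (λ (j : Nat) → Nat) 5 (λ (x : Nat) → λ (t : Nat) → succ t) 0)
  ~> succ (elimNat (λ (η : Nat) → Nat) 5 (λ (j : Nat) → λ (x : Nat) → succ x) 0)
  ~> 6
inferred type:
  Nat


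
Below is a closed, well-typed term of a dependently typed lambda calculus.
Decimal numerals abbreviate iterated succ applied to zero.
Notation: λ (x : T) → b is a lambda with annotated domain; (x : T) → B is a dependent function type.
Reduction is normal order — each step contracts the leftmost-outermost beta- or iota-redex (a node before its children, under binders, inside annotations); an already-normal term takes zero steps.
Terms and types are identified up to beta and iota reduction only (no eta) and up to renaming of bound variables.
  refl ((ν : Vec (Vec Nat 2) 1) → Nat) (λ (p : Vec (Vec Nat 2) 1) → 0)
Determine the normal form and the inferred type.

normal form:
  refl ((ν : Vec (Vec Nat 2) 1) → Nat) (λ (p : Vec (Vec Nat 2) 1) → 0)
type:
  Eq ((ν : Vec (Vec Nat 2) 1) → Nat) (λ (p : Vec (Vec Nat 2) 1) → 0) (λ (g : Vec (Vec Nat 2) 1) → 0)
observation: no redex remains anywhere in the term; it is its own normal form.


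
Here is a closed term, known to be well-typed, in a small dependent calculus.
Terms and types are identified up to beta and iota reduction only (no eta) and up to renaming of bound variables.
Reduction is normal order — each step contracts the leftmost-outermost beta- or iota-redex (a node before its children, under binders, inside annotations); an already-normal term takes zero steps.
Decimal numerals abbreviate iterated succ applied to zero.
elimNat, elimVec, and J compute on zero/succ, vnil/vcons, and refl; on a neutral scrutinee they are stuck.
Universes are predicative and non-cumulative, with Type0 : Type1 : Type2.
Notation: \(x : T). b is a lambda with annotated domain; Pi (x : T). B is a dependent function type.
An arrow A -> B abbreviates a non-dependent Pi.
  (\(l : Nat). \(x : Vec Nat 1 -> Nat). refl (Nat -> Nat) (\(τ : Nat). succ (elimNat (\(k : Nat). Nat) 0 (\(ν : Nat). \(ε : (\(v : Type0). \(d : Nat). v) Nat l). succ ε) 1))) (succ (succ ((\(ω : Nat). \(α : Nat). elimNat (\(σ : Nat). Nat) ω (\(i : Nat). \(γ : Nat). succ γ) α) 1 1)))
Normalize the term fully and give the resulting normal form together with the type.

resulting normal form:
  \(l : Vec Nat 1 -> Nat). refl (Nat -> Nat) (\(x : Nat). 2)
the term's type:
  (Vec Nat 1 -> Nat) -> Eq (Nat -> Nat) (\(l : Nat). 2) (\(x : Nat). 2)


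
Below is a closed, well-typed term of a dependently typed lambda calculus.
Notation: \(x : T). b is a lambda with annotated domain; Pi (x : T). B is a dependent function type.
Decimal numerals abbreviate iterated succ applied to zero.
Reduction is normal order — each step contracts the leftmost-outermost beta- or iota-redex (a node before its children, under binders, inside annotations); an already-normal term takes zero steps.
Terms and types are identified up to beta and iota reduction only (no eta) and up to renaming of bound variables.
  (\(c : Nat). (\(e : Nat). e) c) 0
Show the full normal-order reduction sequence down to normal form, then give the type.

normal-order reduction sequence:
  (\(c : Nat). (\(e : Nat). e) c) 0
  ~> (\(c : Nat). c) 0
  ~> 0
inferred type:
  Nat


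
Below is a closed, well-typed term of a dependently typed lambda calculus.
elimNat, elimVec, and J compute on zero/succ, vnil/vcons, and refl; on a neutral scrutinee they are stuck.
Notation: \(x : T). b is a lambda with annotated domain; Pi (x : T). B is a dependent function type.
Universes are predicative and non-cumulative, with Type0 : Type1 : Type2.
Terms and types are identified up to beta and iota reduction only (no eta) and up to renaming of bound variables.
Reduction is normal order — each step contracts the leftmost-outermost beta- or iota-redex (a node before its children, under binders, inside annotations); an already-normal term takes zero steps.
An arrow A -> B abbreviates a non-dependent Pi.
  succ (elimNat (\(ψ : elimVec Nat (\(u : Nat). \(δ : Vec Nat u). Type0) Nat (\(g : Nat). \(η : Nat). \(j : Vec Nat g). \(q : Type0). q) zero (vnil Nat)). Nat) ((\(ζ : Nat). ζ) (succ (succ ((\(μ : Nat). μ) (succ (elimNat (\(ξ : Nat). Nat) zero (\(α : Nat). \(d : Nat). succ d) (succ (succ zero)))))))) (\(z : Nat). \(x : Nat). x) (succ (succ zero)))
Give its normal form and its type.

resulting normal form:
  succ (succ (succ (succ (succ (succ zero)))))
inferred type:
  Nat


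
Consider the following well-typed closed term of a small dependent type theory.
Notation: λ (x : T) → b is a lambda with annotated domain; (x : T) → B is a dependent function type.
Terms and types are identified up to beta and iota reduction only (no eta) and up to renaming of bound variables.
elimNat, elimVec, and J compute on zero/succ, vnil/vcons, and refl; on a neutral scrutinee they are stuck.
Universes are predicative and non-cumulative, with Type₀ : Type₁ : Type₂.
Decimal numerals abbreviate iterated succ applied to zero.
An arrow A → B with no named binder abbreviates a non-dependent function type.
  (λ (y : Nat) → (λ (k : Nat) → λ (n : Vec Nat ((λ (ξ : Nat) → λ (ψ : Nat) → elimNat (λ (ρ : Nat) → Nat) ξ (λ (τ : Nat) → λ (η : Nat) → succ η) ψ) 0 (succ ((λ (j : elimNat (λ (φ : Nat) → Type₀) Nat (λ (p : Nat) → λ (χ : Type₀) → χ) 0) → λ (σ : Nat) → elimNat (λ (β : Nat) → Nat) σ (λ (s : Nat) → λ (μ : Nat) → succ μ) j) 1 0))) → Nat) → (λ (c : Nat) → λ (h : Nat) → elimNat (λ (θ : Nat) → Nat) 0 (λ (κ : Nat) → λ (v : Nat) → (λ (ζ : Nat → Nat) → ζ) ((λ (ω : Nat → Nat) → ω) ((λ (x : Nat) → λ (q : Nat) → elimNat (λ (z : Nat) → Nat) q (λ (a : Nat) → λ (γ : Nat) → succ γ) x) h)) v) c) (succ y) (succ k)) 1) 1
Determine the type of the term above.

the term's type:
  (Vec Nat 2 → Nat) → Nat


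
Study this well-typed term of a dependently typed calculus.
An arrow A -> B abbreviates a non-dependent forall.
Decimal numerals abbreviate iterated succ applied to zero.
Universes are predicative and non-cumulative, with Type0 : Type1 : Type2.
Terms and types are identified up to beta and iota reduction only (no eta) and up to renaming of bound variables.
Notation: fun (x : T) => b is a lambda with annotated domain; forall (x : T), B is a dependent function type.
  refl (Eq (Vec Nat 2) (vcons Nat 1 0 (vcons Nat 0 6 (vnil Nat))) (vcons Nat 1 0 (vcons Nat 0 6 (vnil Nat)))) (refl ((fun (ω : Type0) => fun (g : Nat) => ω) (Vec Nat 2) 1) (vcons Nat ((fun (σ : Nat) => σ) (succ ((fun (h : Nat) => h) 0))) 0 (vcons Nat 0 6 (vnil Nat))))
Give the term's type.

type:
  Eq (Eq (Vec Nat 2) (vcons Nat 1 0 (vcons Nat 0 6 (vnil Nat))) (vcons Nat 1 0 (vcons Nat 0 6 (vnil Nat)))) (refl (Vec Nat 2) (vcons Nat 1 0 (vcons Nat 0 6 (vnil Nat)))) (refl (Vec Nat 2) (vcons Nat 1 0 (vcons Nat 0 6 (vnil Nat))))


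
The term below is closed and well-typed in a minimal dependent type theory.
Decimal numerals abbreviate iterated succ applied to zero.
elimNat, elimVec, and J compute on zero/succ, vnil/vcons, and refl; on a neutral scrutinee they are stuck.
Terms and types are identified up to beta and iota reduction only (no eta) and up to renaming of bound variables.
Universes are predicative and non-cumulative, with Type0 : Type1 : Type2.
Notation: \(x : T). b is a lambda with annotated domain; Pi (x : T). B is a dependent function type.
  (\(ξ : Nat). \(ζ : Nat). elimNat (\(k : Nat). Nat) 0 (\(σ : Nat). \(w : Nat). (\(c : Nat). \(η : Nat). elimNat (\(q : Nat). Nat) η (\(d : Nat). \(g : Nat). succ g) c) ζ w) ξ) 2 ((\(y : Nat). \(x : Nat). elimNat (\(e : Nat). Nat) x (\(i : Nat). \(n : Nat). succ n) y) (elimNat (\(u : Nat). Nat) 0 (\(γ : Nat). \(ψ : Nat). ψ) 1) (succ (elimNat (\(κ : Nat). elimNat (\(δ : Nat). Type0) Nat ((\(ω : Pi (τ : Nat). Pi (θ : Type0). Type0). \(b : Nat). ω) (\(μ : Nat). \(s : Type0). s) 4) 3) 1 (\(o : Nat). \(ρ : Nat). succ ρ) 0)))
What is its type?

inferred type:
  Nat


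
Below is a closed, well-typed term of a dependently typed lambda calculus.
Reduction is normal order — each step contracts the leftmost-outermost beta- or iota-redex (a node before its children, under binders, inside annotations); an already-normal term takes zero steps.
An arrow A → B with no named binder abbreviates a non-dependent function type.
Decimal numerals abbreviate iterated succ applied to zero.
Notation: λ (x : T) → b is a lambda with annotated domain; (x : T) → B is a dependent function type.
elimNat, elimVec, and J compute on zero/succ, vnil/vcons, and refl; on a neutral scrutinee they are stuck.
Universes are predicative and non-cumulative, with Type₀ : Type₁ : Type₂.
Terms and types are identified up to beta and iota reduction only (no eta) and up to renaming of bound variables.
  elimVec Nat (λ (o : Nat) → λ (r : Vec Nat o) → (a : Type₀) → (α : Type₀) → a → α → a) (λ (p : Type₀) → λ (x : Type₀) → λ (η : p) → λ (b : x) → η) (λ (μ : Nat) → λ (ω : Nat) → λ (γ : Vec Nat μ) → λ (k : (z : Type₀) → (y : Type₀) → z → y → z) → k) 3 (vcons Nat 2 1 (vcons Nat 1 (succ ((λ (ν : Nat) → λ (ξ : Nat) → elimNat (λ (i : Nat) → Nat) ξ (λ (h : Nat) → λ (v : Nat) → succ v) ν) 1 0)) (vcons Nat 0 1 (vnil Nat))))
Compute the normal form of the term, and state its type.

resulting normal form:
  λ (o : Type₀) → λ (r : Type₀) → λ (a : o) → λ (α : r) → a
the term's type:
  (o : Type₀) → (r : Type₀) → o → r → o
observation: the leftmost-outermost redex is an elimVec iota-redex, and normalization takes 16 steps.


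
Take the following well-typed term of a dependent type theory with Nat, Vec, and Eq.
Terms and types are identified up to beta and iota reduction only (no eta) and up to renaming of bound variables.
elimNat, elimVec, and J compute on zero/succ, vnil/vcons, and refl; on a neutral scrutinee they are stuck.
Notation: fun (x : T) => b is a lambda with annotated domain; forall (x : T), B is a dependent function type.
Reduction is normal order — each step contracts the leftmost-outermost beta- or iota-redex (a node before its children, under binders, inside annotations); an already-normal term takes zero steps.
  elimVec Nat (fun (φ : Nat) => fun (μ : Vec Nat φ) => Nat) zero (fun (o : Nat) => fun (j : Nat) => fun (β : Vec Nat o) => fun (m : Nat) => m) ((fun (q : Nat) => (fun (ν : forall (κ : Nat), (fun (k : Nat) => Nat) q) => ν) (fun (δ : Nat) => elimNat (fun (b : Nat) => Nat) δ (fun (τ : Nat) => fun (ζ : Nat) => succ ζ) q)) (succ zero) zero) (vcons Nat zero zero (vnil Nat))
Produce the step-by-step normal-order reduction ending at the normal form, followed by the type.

normal-order reduction sequence:
  elimVec Nat (fun (φ : Nat) => fun (μ : Vec Nat φ) => Nat) zero (fun (o : Nat) => fun (j : Nat) => fun (β : Vec Nat o) => fun (m : Nat) => m) ((fun (q : Nat) => (fun (ν : forall (κ : Nat), (fun (k : Nat) => Nat) q) => ν) (fun (δ : Nat) => elimNat (fun (b : Nat) => Nat) δ (fun (τ : Nat) => fun (ζ : Nat) => succ ζ) q)) (succ zero) zero) (vcons Nat zero zero (vnil Nat))
  ~> (fun (φ : Nat) => fun (μ : Nat) => fun (o : Vec Nat φ) => fun (j : Nat) => j) zero zero (vnil Nat) (elimVec Nat (fun (β : Nat) => fun (m : Vec Nat β) => Nat) zero (fun (q : Nat) => fun (ν : Nat) => fun (κ : Vec Nat q) => fun (k : Nat) => k) zero (vnil Nat))
  ~> (fun (φ : Nat) => fun (μ : Vec Nat zero) => fun (o : Nat) => o) zero (vnil Nat) (elimVec Nat (fun (j : Nat) => fun (β : Vec Nat j) => Nat) zero (fun (m : Nat) => fun (q : Nat) => fun (ν : Vec Nat m) => fun (κ : Nat) => κ) zero (vnil Nat))
  ~> (fun (φ : Vec Nat zero) => fun (μ : Nat) => μ) (vnil Nat) (elimVec Nat (fun (o : Nat) => fun (j : Vec Nat o) => Nat) zero (fun (β : Nat) => fun (m : Nat) => fun (q : Vec Nat β) => fun (ν : Nat) => ν) zero (vnil Nat))
  ~> (fun (φ : Nat) => φ) (elimVec Nat (fun (μ : Nat) => fun (o : Vec Nat μ) => Nat) zero (fun (j : Nat) => fun (β : Nat) => fun (m : Vec Nat j) => fun (q : Nat) => q) zero (vnil Nat))
  ~> elimVec Nat (fun (φ : Nat) => fun (μ : Vec Nat φ) => Nat) zero (fun (o : Nat) => fun (j : Nat) => fun (β : Vec Nat o) => fun (m : Nat) => m) zero (vnil Nat)
  ~> zero
inferred type:
  Nat


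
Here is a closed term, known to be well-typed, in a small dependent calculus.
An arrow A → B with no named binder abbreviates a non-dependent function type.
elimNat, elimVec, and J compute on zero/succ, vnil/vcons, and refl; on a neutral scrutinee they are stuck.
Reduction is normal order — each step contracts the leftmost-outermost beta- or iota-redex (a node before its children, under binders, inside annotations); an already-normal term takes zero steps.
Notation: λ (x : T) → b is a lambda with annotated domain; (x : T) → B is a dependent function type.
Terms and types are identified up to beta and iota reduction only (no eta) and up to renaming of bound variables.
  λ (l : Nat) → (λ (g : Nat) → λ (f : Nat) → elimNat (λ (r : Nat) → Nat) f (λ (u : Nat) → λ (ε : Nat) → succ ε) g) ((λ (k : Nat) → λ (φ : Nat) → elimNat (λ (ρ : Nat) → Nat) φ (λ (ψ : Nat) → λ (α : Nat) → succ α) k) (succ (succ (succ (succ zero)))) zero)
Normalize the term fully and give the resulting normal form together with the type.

resulting normal form:
  λ (l : Nat) → λ (g : Nat) → succ (succ (succ (succ g)))
inferred type:
  Nat → Nat → Nat
observation: the term reaches its normal form after 29 normal-order steps.


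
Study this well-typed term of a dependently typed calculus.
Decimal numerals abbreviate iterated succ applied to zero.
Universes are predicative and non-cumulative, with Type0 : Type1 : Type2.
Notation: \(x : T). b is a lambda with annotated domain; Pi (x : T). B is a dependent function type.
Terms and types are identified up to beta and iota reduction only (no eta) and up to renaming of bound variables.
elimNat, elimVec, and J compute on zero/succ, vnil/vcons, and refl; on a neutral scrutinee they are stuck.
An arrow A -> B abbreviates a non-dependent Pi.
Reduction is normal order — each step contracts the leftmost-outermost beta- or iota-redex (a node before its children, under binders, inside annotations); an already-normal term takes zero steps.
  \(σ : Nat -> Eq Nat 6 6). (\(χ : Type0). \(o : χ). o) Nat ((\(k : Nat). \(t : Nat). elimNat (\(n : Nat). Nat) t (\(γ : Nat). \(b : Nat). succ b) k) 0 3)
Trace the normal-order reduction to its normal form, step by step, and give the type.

reduction (normal order):
  \(σ : Nat -> Eq Nat 6 6). (\(χ : Type0). \(o : χ). o) Nat ((\(k : Nat). \(t : Nat). elimNat (\(n : Nat). Nat) t (\(γ : Nat). \(b : Nat). succ b) k) 0 3)
  ~> \(σ : Nat -> Eq Nat 6 6). (\(χ : Nat). χ) ((\(o : Nat). \(k : Nat). elimNat (\(t : Nat). Nat) k (\(n : Nat). \(γ : Nat). succ γ) o) 0 3)
  ~> \(σ : Nat -> Eq Nat 6 6). (\(χ : Nat). \(o : Nat). elimNat (\(k : Nat). Nat) o (\(t : Nat). \(n : Nat). succ n) χ) 0 3
  ~> \(σ : Nat -> Eq Nat 6 6). (\(χ : Nat). elimNat (\(o : Nat). Nat) χ (\(k : Nat). \(t : Nat). succ t) 0) 3
  ~> \(σ : Nat -> Eq Nat 6 6). elimNat (\(χ : Nat). Nat) 3 (\(o : Nat). \(k : Nat). succ k) 0
  ~> \(σ : Nat -> Eq Nat 6 6). 3
inferred type:
  (Nat -> Eq Nat 6 6) -> Nat


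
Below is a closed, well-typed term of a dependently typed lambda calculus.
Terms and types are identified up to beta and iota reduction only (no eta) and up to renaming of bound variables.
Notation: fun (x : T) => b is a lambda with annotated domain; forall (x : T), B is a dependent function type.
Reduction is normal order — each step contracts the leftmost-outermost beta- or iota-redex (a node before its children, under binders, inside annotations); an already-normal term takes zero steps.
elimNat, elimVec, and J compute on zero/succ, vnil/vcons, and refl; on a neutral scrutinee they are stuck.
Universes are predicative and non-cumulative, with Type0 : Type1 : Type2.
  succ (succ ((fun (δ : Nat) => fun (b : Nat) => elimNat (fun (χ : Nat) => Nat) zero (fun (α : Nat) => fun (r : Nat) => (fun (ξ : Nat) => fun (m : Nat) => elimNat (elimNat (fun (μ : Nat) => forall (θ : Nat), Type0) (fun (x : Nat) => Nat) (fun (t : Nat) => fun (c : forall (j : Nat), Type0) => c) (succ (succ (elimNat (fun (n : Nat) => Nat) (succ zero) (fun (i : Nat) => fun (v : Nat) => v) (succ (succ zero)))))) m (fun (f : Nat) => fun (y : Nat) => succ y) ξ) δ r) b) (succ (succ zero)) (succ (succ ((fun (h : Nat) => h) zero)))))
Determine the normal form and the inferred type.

normal form:
  succ (succ (succ (succ (succ (succ zero)))))
type:
  Nat
observation: reduction starts at a beta-redex, and 37 normal-order steps reach the normal form.


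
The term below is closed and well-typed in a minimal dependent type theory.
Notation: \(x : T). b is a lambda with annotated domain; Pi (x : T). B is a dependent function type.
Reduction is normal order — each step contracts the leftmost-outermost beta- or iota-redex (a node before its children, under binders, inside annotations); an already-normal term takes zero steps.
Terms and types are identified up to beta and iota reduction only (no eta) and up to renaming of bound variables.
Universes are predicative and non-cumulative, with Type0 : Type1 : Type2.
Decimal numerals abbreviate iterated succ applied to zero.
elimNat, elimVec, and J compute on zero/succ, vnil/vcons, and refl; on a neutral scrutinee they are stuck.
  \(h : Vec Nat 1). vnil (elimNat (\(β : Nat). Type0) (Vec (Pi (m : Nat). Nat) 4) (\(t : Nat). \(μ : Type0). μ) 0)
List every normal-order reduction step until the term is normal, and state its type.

normal-order reduction sequence:
  \(h : Vec Nat 1). vnil (elimNat (\(β : Nat). Type0) (Vec (Pi (m : Nat). Nat) 4) (\(t : Nat). \(μ : Type0). μ) 0)
  ~> \(h : Vec Nat 1). vnil (Vec (Pi (β : Nat). Nat) 4)
inferred type:
  Pi (h : Vec Nat 1). Vec (Vec (Pi (β : Nat). Nat) 4) 0


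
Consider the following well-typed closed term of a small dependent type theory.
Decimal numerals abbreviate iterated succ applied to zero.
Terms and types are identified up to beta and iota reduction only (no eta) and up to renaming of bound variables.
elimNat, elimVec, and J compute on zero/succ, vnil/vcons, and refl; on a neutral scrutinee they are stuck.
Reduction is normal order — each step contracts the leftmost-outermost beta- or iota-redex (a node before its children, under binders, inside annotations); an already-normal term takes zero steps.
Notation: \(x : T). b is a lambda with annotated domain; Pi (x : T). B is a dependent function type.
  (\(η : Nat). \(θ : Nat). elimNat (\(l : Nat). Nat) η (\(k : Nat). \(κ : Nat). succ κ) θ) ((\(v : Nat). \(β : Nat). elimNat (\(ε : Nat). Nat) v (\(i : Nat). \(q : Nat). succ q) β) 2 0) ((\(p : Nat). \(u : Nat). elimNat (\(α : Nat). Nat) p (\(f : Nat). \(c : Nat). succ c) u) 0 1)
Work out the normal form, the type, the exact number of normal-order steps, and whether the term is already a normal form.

reduced normal form:
  3
inferred type:
  Nat
steps to reach normal form (normal order): 15
started in normal form: no
first redex: a beta-redex


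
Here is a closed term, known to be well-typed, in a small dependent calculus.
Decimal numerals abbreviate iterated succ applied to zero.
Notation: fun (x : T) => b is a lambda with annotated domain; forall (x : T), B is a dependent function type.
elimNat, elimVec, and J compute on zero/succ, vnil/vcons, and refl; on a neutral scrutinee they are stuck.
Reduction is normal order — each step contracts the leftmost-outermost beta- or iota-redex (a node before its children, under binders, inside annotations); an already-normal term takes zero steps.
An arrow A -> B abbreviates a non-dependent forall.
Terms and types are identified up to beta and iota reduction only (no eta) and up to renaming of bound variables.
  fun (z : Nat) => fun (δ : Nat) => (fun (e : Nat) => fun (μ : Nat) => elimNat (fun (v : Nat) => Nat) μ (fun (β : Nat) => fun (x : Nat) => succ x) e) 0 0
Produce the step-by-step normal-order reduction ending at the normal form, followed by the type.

normal-order reduction sequence:
  fun (z : Nat) => fun (δ : Nat) => (fun (e : Nat) => fun (μ : Nat) => elimNat (fun (v : Nat) => Nat) μ (fun (β : Nat) => fun (x : Nat) => succ x) e) 0 0
  ~> fun (z : Nat) => fun (δ : Nat) => (fun (e : Nat) => elimNat (fun (μ : Nat) => Nat) e (fun (v : Nat) => fun (β : Nat) => succ β) 0) 0
  ~> fun (z : Nat) => fun (δ : Nat) => elimNat (fun (e : Nat) => Nat) 0 (fun (μ : Nat) => fun (v : Nat) => succ v) 0
  ~> fun (z : Nat) => fun (δ : Nat) => 0
type:
  Nat -> Nat -> Nat


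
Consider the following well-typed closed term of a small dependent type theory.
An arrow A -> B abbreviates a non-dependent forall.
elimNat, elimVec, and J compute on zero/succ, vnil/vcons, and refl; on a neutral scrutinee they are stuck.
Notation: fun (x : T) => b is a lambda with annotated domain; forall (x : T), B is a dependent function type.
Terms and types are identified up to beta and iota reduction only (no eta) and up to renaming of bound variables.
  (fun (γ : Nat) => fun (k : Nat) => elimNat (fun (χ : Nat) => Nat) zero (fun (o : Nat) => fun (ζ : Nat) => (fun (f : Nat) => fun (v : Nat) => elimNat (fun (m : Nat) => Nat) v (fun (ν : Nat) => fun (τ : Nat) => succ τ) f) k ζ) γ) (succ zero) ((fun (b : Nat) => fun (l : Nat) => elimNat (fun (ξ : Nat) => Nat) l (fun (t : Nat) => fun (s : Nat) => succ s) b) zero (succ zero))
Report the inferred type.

inferred type:
  Nat


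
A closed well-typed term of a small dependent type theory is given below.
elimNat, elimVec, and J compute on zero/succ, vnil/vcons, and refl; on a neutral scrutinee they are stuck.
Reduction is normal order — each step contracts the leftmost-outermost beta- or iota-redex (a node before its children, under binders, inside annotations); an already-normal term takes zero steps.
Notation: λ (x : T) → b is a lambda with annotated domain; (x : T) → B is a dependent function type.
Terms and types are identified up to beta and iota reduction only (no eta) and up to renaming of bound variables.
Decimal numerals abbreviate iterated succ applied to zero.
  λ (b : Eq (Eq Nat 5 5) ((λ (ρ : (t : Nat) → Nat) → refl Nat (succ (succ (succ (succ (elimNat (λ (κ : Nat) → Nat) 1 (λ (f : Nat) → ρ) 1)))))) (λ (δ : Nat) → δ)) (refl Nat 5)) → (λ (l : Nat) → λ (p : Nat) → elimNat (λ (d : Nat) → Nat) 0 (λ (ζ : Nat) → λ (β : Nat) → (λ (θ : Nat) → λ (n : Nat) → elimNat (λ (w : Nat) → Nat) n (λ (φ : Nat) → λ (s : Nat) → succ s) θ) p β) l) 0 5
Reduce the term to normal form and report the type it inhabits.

resulting normal form:
  λ (b : Eq (Eq Nat 5 5) (refl Nat 5) (refl Nat 5)) → 0
inferred type:
  (b : Eq (Eq Nat 5 5) (refl Nat 5) (refl Nat 5)) → Nat


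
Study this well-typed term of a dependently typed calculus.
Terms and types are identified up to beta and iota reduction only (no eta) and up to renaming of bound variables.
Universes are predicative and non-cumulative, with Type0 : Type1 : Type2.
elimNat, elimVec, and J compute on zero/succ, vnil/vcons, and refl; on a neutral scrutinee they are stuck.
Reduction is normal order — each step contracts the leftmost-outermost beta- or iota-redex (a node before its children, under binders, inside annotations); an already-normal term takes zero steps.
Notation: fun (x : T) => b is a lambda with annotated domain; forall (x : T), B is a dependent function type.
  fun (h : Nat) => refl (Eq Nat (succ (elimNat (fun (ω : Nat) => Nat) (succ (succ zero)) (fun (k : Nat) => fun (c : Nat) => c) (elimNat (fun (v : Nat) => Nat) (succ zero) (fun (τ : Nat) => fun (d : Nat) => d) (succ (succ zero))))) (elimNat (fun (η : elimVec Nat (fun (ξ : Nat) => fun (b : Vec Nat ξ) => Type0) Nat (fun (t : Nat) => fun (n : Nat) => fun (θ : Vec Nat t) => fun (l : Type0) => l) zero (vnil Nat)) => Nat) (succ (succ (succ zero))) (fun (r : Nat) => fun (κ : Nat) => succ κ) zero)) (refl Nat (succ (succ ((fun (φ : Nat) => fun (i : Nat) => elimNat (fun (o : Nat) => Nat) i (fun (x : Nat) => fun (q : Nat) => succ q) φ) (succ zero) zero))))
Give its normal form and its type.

normal form:
  fun (h : Nat) => refl (Eq Nat (succ (succ (succ zero))) (succ (succ (succ zero)))) (refl Nat (succ (succ (succ zero))))
the term's type:
  forall (h : Nat), Eq (Eq Nat (succ (succ (succ zero))) (succ (succ (succ zero)))) (refl Nat (succ (succ (succ zero)))) (refl Nat (succ (succ (succ zero))))
observation: normalization takes exactly 18 steps under the normal-order strategy.
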